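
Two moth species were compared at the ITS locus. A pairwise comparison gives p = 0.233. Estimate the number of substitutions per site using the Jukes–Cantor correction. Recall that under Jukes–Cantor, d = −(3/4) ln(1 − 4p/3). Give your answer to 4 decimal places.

d = −(3/4) ln(1 − 4p/3) = −0.75 ln(1 − 0.310667) = −0.75 ln(0.689333)
  = −0.75 × (-0.372031) = 0.279023 substitutions/site.

0.2790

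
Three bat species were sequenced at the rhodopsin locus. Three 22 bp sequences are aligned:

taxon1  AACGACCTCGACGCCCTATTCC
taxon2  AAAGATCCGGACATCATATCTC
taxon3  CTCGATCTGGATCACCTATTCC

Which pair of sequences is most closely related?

taxon1 and taxon3

taxon1–taxon2: 9/22 differ, p = 0.409, d = 0.591.
taxon1–taxon3: 7/22 differ, p = 0.318, d = 0.414.
taxon2–taxon3: 10/22 differ, p = 0.455, d = 0.699.
The smallest distance is between taxon1 and taxon3.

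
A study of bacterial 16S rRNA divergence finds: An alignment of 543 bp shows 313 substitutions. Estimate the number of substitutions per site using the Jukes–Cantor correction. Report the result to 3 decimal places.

1.098

p = 313/543 ≈ 0.576427.
d = −(3/4) ln(1 − 4p/3) = −0.75 ln(1 − 0.768569) = −0.75 ln(0.231431)
  = −0.75 × (-1.463474) = 1.097606 substitutions/site.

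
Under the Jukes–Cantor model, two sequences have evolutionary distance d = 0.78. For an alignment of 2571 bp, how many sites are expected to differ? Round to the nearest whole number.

1247

Invert JC69: p = (3/4)(1 − e^(−4d/3)) = 0.75 × (1 − e^(-1.04)) = 0.75 × (1 − 0.353455) = 0.484909.
Expected differing sites = pL ≈ 0.484909 × 2571 = 1246.701039 ≈ 1247.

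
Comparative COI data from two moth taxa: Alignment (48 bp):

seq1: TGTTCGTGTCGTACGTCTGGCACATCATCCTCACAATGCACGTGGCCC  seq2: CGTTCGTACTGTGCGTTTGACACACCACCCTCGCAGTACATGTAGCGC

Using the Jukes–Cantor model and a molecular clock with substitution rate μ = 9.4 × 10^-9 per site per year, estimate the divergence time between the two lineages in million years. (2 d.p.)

21.50

The sequences differ at 15 of 48 sites, so p = 15/48 = 0.3125.
d = −(3/4) ln(1 − 4p/3) = −0.75 ln(1 − 0.416667) = −0.75 ln(0.583333)
  = −0.75 × (-0.538997) = 0.404248 substitutions/site.
Under a molecular clock d = 2μt, so t = d/(2μ) = 0.404248 / (2 × 9.4 × 10^-9) = 21.50 million years.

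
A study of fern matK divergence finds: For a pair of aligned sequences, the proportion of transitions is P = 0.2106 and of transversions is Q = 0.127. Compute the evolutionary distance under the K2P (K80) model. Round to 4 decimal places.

0.4705

Under the Kimura two-parameter model, d = −½ ln(1 − 2P − Q) − ¼ ln(1 − 2Q).
1 − 2P − Q = 0.4518, giving −½ ln(0.4518) = 0.397258.
1 − 2Q = 0.746, giving −¼ ln(0.746) = 0.073257.
d = 0.397258 + 0.073257 = 0.470515.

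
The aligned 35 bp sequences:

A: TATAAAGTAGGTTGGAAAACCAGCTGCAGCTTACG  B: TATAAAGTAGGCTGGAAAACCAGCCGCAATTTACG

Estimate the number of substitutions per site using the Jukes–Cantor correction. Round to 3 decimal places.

0.124

The sequences differ at 4 of 35 sites (12, 25, 29, 30), so p = 4/35 ≈ 0.114286.
d = −(3/4) ln(1 − 4p/3) = −0.75 ln(1 − 0.152381) = −0.75 ln(0.847619)
  = −0.75 × (-0.165324) = 0.123993 substitutions/site.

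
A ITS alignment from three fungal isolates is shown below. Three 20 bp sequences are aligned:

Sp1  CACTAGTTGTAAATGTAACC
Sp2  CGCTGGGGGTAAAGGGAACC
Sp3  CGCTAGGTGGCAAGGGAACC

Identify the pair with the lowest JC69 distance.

Sp2 and Sp3

Sp1–Sp2: 6/20 differ, p = 0.300, d = 0.383.
Sp1–Sp3: 6/20 differ, p = 0.300, d = 0.383.
Sp2–Sp3: 4/20 differ, p = 0.200, d = 0.233.
The smallest distance is between Sp2 and Sp3.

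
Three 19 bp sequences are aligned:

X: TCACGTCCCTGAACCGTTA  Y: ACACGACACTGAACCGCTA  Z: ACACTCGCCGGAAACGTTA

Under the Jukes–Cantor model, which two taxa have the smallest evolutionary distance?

X and Y

X–Y: 4/19 differ, p = 0.211, d = 0.247.
X–Z: 6/19 differ, p = 0.316, d = 0.410.
Y–Z: 7/19 differ, p = 0.368, d = 0.507.
The smallest distance is between X and Y.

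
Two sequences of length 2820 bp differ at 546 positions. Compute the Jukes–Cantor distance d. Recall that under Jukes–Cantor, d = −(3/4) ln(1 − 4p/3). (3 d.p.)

0.224

p = 546/2820 ≈ 0.193617.
d = −(3/4) ln(1 − 4p/3) = −0.75 ln(1 − 0.258156) = −0.75 ln(0.741844)
  = −0.75 × (-0.298616) = 0.223962 substitutions/site.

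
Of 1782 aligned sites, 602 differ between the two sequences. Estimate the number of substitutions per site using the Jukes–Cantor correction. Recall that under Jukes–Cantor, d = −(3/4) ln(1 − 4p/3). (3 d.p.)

0.449

p = 602/1782 ≈ 0.337823.
d = −(3/4) ln(1 − 4p/3) = −0.75 ln(1 − 0.450431) = −0.75 ln(0.549569)
  = −0.75 × (-0.598621) = 0.448966 substitutions/site.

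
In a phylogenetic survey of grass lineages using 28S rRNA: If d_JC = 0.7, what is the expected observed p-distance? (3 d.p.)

0.455

p = (3/4)(1 − e^(−4d/3)) = 0.75 × (1 − e^(-0.933333)) = 0.75 × (1 − 0.393241) = 0.455069.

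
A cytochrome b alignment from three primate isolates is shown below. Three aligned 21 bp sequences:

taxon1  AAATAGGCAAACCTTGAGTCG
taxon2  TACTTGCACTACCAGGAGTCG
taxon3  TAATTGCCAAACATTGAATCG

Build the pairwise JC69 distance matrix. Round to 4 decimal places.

d(taxon1,taxon2) = 0.6355, d(taxon1,taxon3) = 0.2865, d(taxon2,taxon3) = 0.5319

taxon1–taxon2: 9/21 sites differ → p ≈ 0.428571, d = −0.75 ln(1 − 0.571428) = 0.635472 ≈ 0.6355.
taxon1–taxon3: 5/21 sites differ → p ≈ 0.238095, d = −0.75 ln(1 − 0.31746) = 0.286451 ≈ 0.2865.
taxon2–taxon3: 8/21 sites differ → p ≈ 0.380952, d = −0.75 ln(1 − 0.507936) = 0.531860 ≈ 0.5319.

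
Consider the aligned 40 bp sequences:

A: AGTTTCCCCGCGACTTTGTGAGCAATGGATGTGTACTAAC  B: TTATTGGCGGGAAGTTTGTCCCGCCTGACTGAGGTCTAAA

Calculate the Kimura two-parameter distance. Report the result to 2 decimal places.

1.18

Of 40 sites, 2 differences are transitions and 19 are transversions, so P = 2/40 = 0.05 and Q = 19/40 = 0.475.
Under the Kimura two-parameter model, d = −½ ln(1 − 2P − Q) − ¼ ln(1 − 2Q).
1 − 2P − Q = 0.425, giving −½ ln(0.425) = 0.427833.
1 − 2Q = 0.05, giving −¼ ln(0.05) = 0.748933.
d = 0.427833 + 0.748933 = 1.176766.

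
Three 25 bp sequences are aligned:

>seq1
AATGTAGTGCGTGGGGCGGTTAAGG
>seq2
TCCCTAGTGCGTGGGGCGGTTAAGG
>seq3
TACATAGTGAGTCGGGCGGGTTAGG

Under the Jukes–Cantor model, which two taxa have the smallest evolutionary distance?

seq1 and seq2

seq1–seq2: 4/25 differ, p = 0.160, d = 0.180.
seq1–seq3: 7/25 differ, p = 0.280, d = 0.351.
seq2–seq3: 6/25 differ, p = 0.240, d = 0.289.
The smallest distance is between seq1 and seq2.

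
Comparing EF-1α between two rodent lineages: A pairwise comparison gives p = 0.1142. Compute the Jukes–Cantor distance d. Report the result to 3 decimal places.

0.124

d = −(3/4) ln(1 − 4p/3) = −0.75 ln(1 − 0.152267) = −0.75 ln(0.847733)
  = −0.75 × (-0.165190) = 0.123893 substitutions/site.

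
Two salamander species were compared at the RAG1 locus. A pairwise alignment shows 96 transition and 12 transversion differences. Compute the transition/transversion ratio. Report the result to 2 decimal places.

R = 96/12 = 8.00.

8.00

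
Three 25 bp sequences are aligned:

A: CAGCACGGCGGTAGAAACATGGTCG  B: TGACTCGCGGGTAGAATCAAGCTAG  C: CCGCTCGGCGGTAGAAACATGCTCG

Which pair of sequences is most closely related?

A–B: 10/25 differ, p = 0.400, d = 0.572.
A–C: 3/25 differ, p = 0.120, d = 0.131.
B–C: 8/25 differ, p = 0.320, d = 0.417.
The smallest distance is between A and C.

A and C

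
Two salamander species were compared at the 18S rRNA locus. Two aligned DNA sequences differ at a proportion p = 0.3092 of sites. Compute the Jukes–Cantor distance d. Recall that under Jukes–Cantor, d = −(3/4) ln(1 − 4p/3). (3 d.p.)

0.399

d = −(3/4) ln(1 − 4p/3) = −0.75 ln(1 − 0.412267) = −0.75 ln(0.587733)
  = −0.75 × (-0.531483) = 0.398612 substitutions/site.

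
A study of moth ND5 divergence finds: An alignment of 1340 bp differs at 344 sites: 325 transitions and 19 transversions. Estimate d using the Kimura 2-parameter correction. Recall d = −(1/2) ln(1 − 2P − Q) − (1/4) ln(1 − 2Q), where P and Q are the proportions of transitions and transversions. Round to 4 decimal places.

0.3530

P = 325/1340 ≈ 0.242537 and Q = 19/1340 ≈ 0.014179.
Under the Kimura two-parameter model, d = −½ ln(1 − 2P − Q) − ¼ ln(1 − 2Q).
1 − 2P − Q = 0.500747, giving −½ ln(0.500747) = 0.345827.
1 − 2Q = 0.971642, giving −¼ ln(0.971642) = 0.007192.
d = 0.345827 + 0.007192 = 0.353019.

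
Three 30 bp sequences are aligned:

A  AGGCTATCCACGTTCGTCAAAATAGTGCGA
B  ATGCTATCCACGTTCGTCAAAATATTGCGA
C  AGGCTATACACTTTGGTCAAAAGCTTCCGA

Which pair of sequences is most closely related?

A–B: 2/30 differ, p = 0.067, d = 0.070.
A–C: 7/30 differ, p = 0.233, d = 0.280.
B–C: 7/30 differ, p = 0.233, d = 0.280.
The smallest distance is between A and B.

A and B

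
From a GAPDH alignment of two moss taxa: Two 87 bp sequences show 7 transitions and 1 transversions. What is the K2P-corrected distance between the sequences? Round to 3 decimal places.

0.100

P = 7/87 ≈ 0.08046 and Q = 1/87 ≈ 0.011494.
Under the Kimura two-parameter model, d = −½ ln(1 − 2P − Q) − ¼ ln(1 − 2Q).
1 − 2P − Q = 0.827586, giving −½ ln(0.827586) = 0.094621.
1 − 2Q = 0.977012, giving −¼ ln(0.977012) = 0.005814.
d = 0.094621 + 0.005814 = 0.100435.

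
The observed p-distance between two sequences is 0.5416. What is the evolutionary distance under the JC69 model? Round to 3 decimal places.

0.960

d = −(3/4) ln(1 − 4p/3) = −0.75 ln(1 − 0.722133) = −0.75 ln(0.277867)
  = −0.75 × (-1.280613) = 0.960460 substitutions/site.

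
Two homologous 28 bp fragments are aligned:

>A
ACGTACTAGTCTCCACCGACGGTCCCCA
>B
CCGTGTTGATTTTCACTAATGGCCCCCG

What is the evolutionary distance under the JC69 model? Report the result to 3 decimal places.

The sequences differ at 12 of 28 sites, so p = 12/28 ≈ 0.428571.
d = −(3/4) ln(1 − 4p/3) = −0.75 ln(1 − 0.571428) = −0.75 ln(0.428572)
  = −0.75 × (-0.847297) = 0.635473 substitutions/site.

0.635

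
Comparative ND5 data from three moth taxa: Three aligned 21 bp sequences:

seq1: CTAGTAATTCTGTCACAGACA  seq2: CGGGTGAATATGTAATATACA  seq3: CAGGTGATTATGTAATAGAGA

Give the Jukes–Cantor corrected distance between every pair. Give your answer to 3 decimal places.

seq1–seq2: 8/21 sites differ → p ≈ 0.380952, d = −0.75 ln(1 − 0.507936) = 0.531860 ≈ 0.532.
seq1–seq3: 7/21 sites differ → p ≈ 0.333333, d = −0.75 ln(1 − 0.444444) = 0.440839 ≈ 0.441.
seq2–seq3: 4/21 sites differ → p ≈ 0.190476, d = −0.75 ln(1 − 0.253968) = 0.219740 ≈ 0.220.

d(seq1,seq2) = 0.532, d(seq1,seq3) = 0.441, d(seq2,seq3) = 0.220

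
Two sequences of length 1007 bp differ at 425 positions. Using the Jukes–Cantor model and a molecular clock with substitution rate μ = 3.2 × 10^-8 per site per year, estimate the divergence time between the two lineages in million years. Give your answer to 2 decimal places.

p = 425/1007 ≈ 0.422046.
d = −(3/4) ln(1 − 4p/3) = −0.75 ln(1 − 0.562728) = −0.75 ln(0.437272)
  = −0.75 × (-0.827200) = 0.620400 substitutions/site.
Under a molecular clock d = 2μt, so t = d/(2μ) = 0.620400 / (2 × 3.2 × 10^-8) = 9.69 million years.

9.69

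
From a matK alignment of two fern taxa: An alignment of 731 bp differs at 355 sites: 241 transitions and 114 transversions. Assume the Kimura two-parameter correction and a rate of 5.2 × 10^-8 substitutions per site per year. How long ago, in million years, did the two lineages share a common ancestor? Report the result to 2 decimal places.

P = 241/731 ≈ 0.329685 and Q = 114/731 ≈ 0.155951.
Under the Kimura two-parameter model, d = −½ ln(1 − 2P − Q) − ¼ ln(1 − 2Q).
1 − 2P − Q = 0.184679, giving −½ ln(0.184679) = 0.844568.
1 − 2Q = 0.688098, giving −¼ ln(0.688098) = 0.093456.
d = 0.844568 + 0.093456 = 0.938024.
Under a molecular clock d = 2μt, so t = d/(2μ) = 0.938024 / (2 × 5.2 × 10^-8) = 9.02 million years.

9.02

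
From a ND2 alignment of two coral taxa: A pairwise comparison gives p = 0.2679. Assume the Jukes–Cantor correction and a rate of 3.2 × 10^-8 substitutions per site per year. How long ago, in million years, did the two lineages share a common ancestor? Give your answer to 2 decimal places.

d = −(3/4) ln(1 − 4p/3) = −0.75 ln(1 − 0.3572) = −0.75 ln(0.6428)
  = −0.75 × (-0.441922) = 0.331442 substitutions/site.
Under a molecular clock d = 2μt, so t = d/(2μ) = 0.331442 / (2 × 3.2 × 10^-8) = 5.18 million years.

5.18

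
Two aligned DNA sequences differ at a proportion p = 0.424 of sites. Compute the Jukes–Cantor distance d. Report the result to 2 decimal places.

0.62

d = −(3/4) ln(1 − 4p/3) = −0.75 ln(1 − 0.565333) = −0.75 ln(0.434667)
  = −0.75 × (-0.833175) = 0.624881 substitutions/site.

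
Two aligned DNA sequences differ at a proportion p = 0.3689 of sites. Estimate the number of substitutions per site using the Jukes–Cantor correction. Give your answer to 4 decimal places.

d = −(3/4) ln(1 − 4p/3) = −0.75 ln(1 − 0.491867) = −0.75 ln(0.508133)
  = −0.75 × (-0.677012) = 0.507759 substitutions/site.

0.5078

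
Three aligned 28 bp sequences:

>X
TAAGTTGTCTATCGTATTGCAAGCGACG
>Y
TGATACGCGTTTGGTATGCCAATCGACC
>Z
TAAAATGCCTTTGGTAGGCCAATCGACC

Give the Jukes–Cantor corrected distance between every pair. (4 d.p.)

X–Y: 12/28 sites differ → p ≈ 0.428571, d = −0.75 ln(1 − 0.571428) = 0.635472 ≈ 0.6355.
X–Z: 10/28 sites differ → p ≈ 0.357143, d = −0.75 ln(1 − 0.476191) = 0.484971 ≈ 0.4850.
Y–Z: 5/28 sites differ → p ≈ 0.178571, d = −0.75 ln(1 − 0.238095) = 0.203950 ≈ 0.2040.

d(X,Y) = 0.6355, d(X,Z) = 0.4850, d(Y,Z) = 0.2040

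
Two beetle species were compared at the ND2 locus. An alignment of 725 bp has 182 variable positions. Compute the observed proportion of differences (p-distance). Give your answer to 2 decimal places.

p = 182/725 = 0.251034… ≈ 0.25 (to 2 d.p.).

0.25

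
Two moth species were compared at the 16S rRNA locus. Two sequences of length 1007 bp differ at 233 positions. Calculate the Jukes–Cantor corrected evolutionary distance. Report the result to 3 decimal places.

p = 233/1007 ≈ 0.23138.
d = −(3/4) ln(1 − 4p/3) = −0.75 ln(1 − 0.308507) = −0.75 ln(0.691493)
  = −0.75 × (-0.368902) = 0.276677 substitutions/site.

0.277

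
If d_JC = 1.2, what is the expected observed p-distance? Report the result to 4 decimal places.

0.5986

p = (3/4)(1 − e^(−4d/3)) = 0.75 × (1 − e^(-1.6)) = 0.75 × (1 − 0.201897) = 0.598577.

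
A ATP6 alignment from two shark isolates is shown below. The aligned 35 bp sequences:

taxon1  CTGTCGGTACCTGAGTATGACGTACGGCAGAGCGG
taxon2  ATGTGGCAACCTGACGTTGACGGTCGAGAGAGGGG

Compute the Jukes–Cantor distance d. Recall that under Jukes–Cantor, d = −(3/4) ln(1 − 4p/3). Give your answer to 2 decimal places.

The sequences differ at 12 of 35 sites, so p = 12/35 ≈ 0.342857.
d = −(3/4) ln(1 − 4p/3) = −0.75 ln(1 − 0.457143) = −0.75 ln(0.542857)
  = −0.75 × (-0.610909) = 0.458182 substitutions/site.

0.46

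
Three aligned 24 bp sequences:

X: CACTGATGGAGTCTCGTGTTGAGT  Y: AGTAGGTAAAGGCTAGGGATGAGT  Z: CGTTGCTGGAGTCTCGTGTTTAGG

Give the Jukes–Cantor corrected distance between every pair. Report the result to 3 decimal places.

d(X,Y) = 0.708, d(X,Z) = 0.244, d(Y,Z) = 0.708

X–Y: 11/24 sites differ → p ≈ 0.458333, d = −0.75 ln(1 − 0.611111) = 0.708346 ≈ 0.708.
X–Z: 5/24 sites differ → p ≈ 0.208333, d = −0.75 ln(1 − 0.277777) = 0.244066 ≈ 0.244.
Y–Z: 11/24 sites differ → p ≈ 0.458333, d = −0.75 ln(1 − 0.611111) = 0.708346 ≈ 0.708.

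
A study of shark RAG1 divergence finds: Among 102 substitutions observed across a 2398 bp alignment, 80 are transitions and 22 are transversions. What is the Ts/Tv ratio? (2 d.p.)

R = 80/22 = 3.636363… ≈ 3.64 (to 2 d.p.).

3.64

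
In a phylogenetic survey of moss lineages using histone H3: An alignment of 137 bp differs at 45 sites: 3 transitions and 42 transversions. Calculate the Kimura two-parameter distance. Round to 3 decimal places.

0.453

P = 3/137 ≈ 0.021898 and Q = 42/137 ≈ 0.306569.
Under the Kimura two-parameter model, d = −½ ln(1 − 2P − Q) − ¼ ln(1 − 2Q).
1 − 2P − Q = 0.649635, giving −½ ln(0.649635) = 0.215672.
1 − 2Q = 0.386862, giving −¼ ln(0.386862) = 0.237422.
d = 0.215672 + 0.237422 = 0.453094.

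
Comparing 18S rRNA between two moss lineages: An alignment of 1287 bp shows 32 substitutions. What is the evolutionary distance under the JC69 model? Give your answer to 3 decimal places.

0.025

p = 32/1287 ≈ 0.024864.
d = −(3/4) ln(1 − 4p/3) = −0.75 ln(1 − 0.033152) = −0.75 ln(0.966848)
  = −0.75 × (-0.033714) = 0.025286 substitutions/site.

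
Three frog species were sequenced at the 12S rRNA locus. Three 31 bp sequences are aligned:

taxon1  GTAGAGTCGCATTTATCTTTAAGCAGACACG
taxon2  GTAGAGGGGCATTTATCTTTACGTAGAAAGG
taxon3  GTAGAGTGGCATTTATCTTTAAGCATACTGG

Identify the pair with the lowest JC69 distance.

taxon1 and taxon3

taxon1–taxon2: 6/31 differ, p = 0.194, d = 0.224.
taxon1–taxon3: 4/31 differ, p = 0.129, d = 0.142.
taxon2–taxon3: 6/31 differ, p = 0.194, d = 0.224.
The smallest distance is between taxon1 and taxon3.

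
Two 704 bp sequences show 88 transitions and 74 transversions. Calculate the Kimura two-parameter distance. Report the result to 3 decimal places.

P = 88/704 = 0.125 and Q = 74/704 ≈ 0.105114.
Under the Kimura two-parameter model, d = −½ ln(1 − 2P − Q) − ¼ ln(1 − 2Q).
1 − 2P − Q = 0.644886, giving −½ ln(0.644886) = 0.219341.
1 − 2Q = 0.789772, giving −¼ ln(0.789772) = 0.059003.
d = 0.219341 + 0.059003 = 0.278344.

0.278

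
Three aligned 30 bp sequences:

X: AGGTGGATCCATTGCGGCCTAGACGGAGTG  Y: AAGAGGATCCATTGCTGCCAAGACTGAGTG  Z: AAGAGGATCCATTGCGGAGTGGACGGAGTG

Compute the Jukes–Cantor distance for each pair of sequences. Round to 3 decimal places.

d(X,Y) = 0.188, d(X,Z) = 0.188, d(Y,Z) = 0.233

X–Y: 5/30 sites differ → p ≈ 0.166667, d = −0.75 ln(1 − 0.222223) = 0.188487 ≈ 0.188.
X–Z: 5/30 sites differ → p ≈ 0.166667, d = −0.75 ln(1 − 0.222223) = 0.188487 ≈ 0.188.
Y–Z: 6/30 sites differ → p = 0.2, d = −0.75 ln(1 − 0.266667) = 0.232617 ≈ 0.233.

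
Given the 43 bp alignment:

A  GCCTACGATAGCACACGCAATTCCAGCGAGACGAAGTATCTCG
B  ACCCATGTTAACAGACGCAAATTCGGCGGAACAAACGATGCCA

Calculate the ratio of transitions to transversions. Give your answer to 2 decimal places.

1.83

Transitions are A↔G and C↔T; transversions are all other mismatches.
Transitions: 11. Transversions: 6.
R = 11/6 = 1.833333… ≈ 1.83 (to 2 d.p.).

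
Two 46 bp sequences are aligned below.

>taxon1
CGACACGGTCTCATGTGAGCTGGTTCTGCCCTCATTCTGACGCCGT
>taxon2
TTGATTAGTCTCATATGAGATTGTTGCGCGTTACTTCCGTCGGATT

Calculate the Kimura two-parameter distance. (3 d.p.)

0.706

Of 46 sites, 8 differences are transitions and 13 are transversions, so P = 8/46 ≈ 0.173913 and Q = 13/46 ≈ 0.282609.
Under the Kimura two-parameter model, d = −½ ln(1 − 2P − Q) − ¼ ln(1 − 2Q).
1 − 2P − Q = 0.369565, giving −½ ln(0.369565) = 0.497714.
1 − 2Q = 0.434782, giving −¼ ln(0.434782) = 0.208228.
d = 0.497714 + 0.208228 = 0.705942.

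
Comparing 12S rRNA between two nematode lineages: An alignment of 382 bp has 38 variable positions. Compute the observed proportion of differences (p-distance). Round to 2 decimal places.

0.10

p = 38/382 = 0.099476… ≈ 0.10 (to 2 d.p.).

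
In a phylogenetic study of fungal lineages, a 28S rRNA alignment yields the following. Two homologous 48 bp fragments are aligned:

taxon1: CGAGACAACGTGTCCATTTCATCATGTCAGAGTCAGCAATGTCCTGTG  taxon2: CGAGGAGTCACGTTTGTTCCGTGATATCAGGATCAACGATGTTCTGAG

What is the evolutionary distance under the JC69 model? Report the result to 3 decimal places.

0.563

The sequences differ at 19 of 48 sites, so p = 19/48 ≈ 0.395833.
d = −(3/4) ln(1 − 4p/3) = −0.75 ln(1 − 0.527777) = −0.75 ln(0.472223)
  = −0.75 × (-0.750304) = 0.562728 substitutions/site.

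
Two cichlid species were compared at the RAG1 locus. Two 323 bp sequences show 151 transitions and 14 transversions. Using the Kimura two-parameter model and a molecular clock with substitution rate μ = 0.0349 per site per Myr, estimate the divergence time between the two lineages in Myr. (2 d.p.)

27.77

P = 151/323 ≈ 0.467492 and Q = 14/323 ≈ 0.043344.
Under the Kimura two-parameter model, d = −½ ln(1 − 2P − Q) − ¼ ln(1 − 2Q).
1 − 2P − Q = 0.021672, giving −½ ln(0.021672) = 1.915867.
1 − 2Q = 0.913312, giving −¼ ln(0.913312) = 0.022669.
d = 1.915867 + 0.022669 = 1.938536.
Under a molecular clock d = 2μt, so t = d/(2μ) = 1.938536 / (2 × 0.0349) = 27.77 Myr.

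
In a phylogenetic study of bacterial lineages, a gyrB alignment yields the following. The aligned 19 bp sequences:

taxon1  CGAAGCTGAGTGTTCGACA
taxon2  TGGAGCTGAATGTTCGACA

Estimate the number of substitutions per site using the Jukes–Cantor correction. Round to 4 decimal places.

The sequences differ at 3 of 19 sites (1, 3, 10), so p = 3/19 ≈ 0.157895.
d = −(3/4) ln(1 − 4p/3) = −0.75 ln(1 − 0.210527) = −0.75 ln(0.789473)
  = −0.75 × (-0.236390) = 0.177293 substitutions/site.

0.1773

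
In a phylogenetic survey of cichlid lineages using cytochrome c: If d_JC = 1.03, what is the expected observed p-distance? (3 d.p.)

0.560

p = (3/4)(1 − e^(−4d/3)) = 0.75 × (1 − e^(-1.373333)) = 0.75 × (1 − 0.253261) = 0.560054.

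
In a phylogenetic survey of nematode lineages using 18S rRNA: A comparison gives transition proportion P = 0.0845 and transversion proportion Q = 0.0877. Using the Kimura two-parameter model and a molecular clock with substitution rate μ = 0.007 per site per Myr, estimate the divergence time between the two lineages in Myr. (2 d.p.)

14.04

Under the Kimura two-parameter model, d = −½ ln(1 − 2P − Q) − ¼ ln(1 − 2Q).
1 − 2P − Q = 0.7433, giving −½ ln(0.7433) = 0.148328.
1 − 2Q = 0.8246, giving −¼ ln(0.8246) = 0.048214.
d = 0.148328 + 0.048214 = 0.196542.
Under a molecular clock d = 2μt, so t = d/(2μ) = 0.196542 / (2 × 0.007) = 14.04 Myr.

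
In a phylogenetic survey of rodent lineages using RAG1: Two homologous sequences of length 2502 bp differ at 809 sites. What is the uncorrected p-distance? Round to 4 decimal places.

p = 809/2502 = 0.323341… ≈ 0.3233 (to 4 d.p.).

0.3233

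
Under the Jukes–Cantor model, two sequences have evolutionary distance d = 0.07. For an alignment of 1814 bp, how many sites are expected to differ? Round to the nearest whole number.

Invert JC69: p = (3/4)(1 − e^(−4d/3)) = 0.75 × (1 − e^(-0.093333)) = 0.75 × (1 − 0.910890) = 0.066833.
Expected differing sites = pL ≈ 0.066833 × 1814 = 121.235062 ≈ 121.

121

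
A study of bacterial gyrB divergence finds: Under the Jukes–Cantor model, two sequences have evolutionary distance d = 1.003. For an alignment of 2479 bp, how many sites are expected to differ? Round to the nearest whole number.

Invert JC69: p = (3/4)(1 − e^(−4d/3)) = 0.75 × (1 − e^(-1.337333)) = 0.75 × (1 − 0.262545) = 0.553091.
Expected differing sites = pL ≈ 0.553091 × 2479 = 1371.112589 ≈ 1371.

1371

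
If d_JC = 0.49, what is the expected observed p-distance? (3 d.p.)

p = (3/4)(1 − e^(−4d/3)) = 0.75 × (1 − e^(-0.653333)) = 0.75 × (1 − 0.520309) = 0.359768.

0.360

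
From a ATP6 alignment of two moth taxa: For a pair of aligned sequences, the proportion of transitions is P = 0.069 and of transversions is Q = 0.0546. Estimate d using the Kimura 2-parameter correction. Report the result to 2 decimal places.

Under the Kimura two-parameter model, d = −½ ln(1 − 2P − Q) − ¼ ln(1 − 2Q).
1 − 2P − Q = 0.8074, giving −½ ln(0.8074) = 0.106968.
1 − 2Q = 0.8908, giving −¼ ln(0.8908) = 0.028909.
d = 0.106968 + 0.028909 = 0.135877.

0.14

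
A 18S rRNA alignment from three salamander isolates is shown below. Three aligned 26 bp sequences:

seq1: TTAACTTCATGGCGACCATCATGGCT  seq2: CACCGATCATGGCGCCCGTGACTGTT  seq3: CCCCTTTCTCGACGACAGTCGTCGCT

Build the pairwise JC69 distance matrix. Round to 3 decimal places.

d(seq1,seq2) = 0.717, d(seq1,seq3) = 0.717, d(seq2,seq3) = 0.824

seq1–seq2: 12/26 sites differ → p ≈ 0.461538, d = −0.75 ln(1 − 0.615384) = 0.716632 ≈ 0.717.
seq1–seq3: 12/26 sites differ → p ≈ 0.461538, d = −0.75 ln(1 − 0.615384) = 0.716632 ≈ 0.717.
seq2–seq3: 13/26 sites differ → p = 0.5, d = −0.75 ln(1 − 0.666667) = 0.823960 ≈ 0.824.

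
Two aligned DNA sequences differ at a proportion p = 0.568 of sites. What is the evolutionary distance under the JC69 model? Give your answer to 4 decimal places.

d = −(3/4) ln(1 − 4p/3) = −0.75 ln(1 − 0.757333) = −0.75 ln(0.242667)
  = −0.75 × (-1.416065) = 1.062049 substitutions/site.

1.0620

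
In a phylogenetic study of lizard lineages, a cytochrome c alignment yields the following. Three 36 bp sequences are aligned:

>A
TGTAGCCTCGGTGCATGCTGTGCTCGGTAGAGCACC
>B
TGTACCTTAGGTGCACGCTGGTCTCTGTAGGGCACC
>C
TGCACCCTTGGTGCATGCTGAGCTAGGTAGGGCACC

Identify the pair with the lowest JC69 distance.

A and C

A–B: 8/36 differ, p = 0.222, d = 0.264.
A–C: 6/36 differ, p = 0.167, d = 0.188.
B–C: 8/36 differ, p = 0.222, d = 0.264.
The smallest distance is between A and C.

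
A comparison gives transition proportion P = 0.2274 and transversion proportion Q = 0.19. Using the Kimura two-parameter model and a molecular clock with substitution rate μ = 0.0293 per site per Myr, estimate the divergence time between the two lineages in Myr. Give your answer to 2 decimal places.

Under the Kimura two-parameter model, d = −½ ln(1 − 2P − Q) − ¼ ln(1 − 2Q).
1 − 2P − Q = 0.3552, giving −½ ln(0.3552) = 0.517537.
1 − 2Q = 0.62, giving −¼ ln(0.62) = 0.119509.
d = 0.517537 + 0.119509 = 0.637046.
Under a molecular clock d = 2μt, so t = d/(2μ) = 0.637046 / (2 × 0.0293) = 10.87 Myr.

10.87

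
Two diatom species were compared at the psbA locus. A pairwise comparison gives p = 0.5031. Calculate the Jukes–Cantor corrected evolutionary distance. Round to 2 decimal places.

d = −(3/4) ln(1 − 4p/3) = −0.75 ln(1 − 0.6708) = −0.75 ln(0.3292)
  = −0.75 × (-1.111090) = 0.833318 substitutions/site.

0.83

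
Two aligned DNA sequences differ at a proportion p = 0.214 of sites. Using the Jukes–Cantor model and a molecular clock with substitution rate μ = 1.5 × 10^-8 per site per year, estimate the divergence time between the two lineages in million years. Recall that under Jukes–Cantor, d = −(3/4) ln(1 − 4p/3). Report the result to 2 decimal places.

d = −(3/4) ln(1 − 4p/3) = −0.75 ln(1 − 0.285333) = −0.75 ln(0.714667)
  = −0.75 × (-0.335939) = 0.251954 substitutions/site.
Under a molecular clock d = 2μt, so t = d/(2μ) = 0.251954 / (2 × 1.5 × 10^-8) = 8.40 million years.

8.40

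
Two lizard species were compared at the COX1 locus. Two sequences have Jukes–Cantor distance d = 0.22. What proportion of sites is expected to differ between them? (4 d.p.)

0.1907

p = (3/4)(1 − e^(−4d/3)) = 0.75 × (1 − e^(-0.293333)) = 0.75 × (1 − 0.745774) = 0.190670.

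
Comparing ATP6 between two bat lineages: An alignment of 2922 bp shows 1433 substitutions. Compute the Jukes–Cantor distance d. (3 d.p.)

p = 1433/2922 ≈ 0.490418.
d = −(3/4) ln(1 − 4p/3) = −0.75 ln(1 − 0.653891) = −0.75 ln(0.346109)
  = −0.75 × (-1.061002) = 0.795752 substitutions/site.

0.796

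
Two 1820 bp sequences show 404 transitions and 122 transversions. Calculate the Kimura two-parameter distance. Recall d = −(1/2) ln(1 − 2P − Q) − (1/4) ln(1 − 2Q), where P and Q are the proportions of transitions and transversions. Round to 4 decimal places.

0.3937

P = 404/1820 ≈ 0.221978 and Q = 122/1820 ≈ 0.067033.
Under the Kimura two-parameter model, d = −½ ln(1 − 2P − Q) − ¼ ln(1 − 2Q).
1 − 2P − Q = 0.489011, giving −½ ln(0.489011) = 0.357685.
1 − 2Q = 0.865934, giving −¼ ln(0.865934) = 0.035987.
d = 0.357685 + 0.035987 = 0.393672.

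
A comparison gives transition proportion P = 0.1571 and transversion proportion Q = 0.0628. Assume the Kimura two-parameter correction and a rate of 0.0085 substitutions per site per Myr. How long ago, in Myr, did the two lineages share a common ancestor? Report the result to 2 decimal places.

15.89

Under the Kimura two-parameter model, d = −½ ln(1 − 2P − Q) − ¼ ln(1 − 2Q).
1 − 2P − Q = 0.623, giving −½ ln(0.623) = 0.236604.
1 − 2Q = 0.8744, giving −¼ ln(0.8744) = 0.033554.
d = 0.236604 + 0.033554 = 0.270158.
Under a molecular clock d = 2μt, so t = d/(2μ) = 0.270158 / (2 × 0.0085) = 15.89 Myr.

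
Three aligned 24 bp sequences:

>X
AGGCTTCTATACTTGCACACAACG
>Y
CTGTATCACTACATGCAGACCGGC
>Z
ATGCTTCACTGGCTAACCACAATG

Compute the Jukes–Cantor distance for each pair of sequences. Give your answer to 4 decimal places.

d(X,Y) = 0.8240, d(X,Z) = 0.6082, d(Y,Z) = 1.1281

X–Y: 12/24 sites differ → p = 0.5, d = −0.75 ln(1 − 0.666667) = 0.823960 ≈ 0.8240.
X–Z: 10/24 sites differ → p ≈ 0.416667, d = −0.75 ln(1 − 0.555556) = 0.608198 ≈ 0.6082.
Y–Z: 14/24 sites differ → p ≈ 0.583333, d = −0.75 ln(1 − 0.777777) = 1.128055 ≈ 1.1281.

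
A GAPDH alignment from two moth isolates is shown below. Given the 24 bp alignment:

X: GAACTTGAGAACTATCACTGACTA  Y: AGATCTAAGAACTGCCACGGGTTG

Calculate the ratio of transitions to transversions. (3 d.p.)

Transitions are A↔G and C↔T; transversions are all other mismatches.
Transitions: 10. Transversions: 1.
R = 10/1 = 10.000.

10.000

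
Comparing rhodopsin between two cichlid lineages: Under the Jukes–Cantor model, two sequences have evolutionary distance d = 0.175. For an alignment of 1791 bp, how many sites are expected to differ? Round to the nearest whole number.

Invert JC69: p = (3/4)(1 − e^(−4d/3)) = 0.75 × (1 − e^(-0.233333)) = 0.75 × (1 − 0.791890) = 0.156083.
Expected differing sites = pL ≈ 0.156083 × 1791 = 279.544653 ≈ 280.

280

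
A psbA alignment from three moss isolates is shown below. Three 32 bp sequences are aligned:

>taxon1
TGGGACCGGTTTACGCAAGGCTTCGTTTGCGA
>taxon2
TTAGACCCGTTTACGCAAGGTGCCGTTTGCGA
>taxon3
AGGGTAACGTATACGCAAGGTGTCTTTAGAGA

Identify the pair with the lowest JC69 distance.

taxon1–taxon2: 6/32 differ, p = 0.188, d = 0.216.
taxon1–taxon3: 11/32 differ, p = 0.344, d = 0.460.
taxon2–taxon3: 11/32 differ, p = 0.344, d = 0.460.
The smallest distance is between taxon1 and taxon2.

taxon1 and taxon2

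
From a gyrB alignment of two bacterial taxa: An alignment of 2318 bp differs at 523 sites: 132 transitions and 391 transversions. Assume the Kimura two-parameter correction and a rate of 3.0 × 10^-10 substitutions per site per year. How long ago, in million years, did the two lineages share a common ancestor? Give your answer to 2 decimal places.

P = 132/2318 ≈ 0.056946 and Q = 391/2318 ≈ 0.16868.
Under the Kimura two-parameter model, d = −½ ln(1 − 2P − Q) − ¼ ln(1 − 2Q).
1 − 2P − Q = 0.717428, giving −½ ln(0.717428) = 0.166041.
1 − 2Q = 0.66264, giving −¼ ln(0.66264) = 0.102881.
d = 0.166041 + 0.102881 = 0.268922.
Under a molecular clock d = 2μt, so t = d/(2μ) = 0.268922 / (2 × 3.0 × 10^-10) = 448.20 million years.

448.20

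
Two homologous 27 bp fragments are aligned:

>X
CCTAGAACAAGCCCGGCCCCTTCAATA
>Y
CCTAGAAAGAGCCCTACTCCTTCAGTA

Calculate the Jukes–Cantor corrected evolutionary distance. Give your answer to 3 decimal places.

0.264

The sequences differ at 6 of 27 sites (8, 9, 15, 16, 18, 25), so p = 6/27 ≈ 0.222222.
d = −(3/4) ln(1 − 4p/3) = −0.75 ln(1 − 0.296296) = −0.75 ln(0.703704)
  = −0.75 × (-0.351397) = 0.263548 substitutions/site.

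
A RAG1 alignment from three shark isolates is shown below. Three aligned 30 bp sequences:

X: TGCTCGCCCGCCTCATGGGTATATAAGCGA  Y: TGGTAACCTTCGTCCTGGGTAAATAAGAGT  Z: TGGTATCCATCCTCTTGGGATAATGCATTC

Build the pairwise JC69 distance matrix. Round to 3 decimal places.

d(X,Y) = 0.441, d(X,Z) = 0.824, d(Y,Z) = 0.572

X–Y: 10/30 sites differ → p ≈ 0.333333, d = −0.75 ln(1 − 0.444444) = 0.440839 ≈ 0.441.
X–Z: 15/30 sites differ → p = 0.5, d = −0.75 ln(1 − 0.666667) = 0.823960 ≈ 0.824.
Y–Z: 12/30 sites differ → p = 0.4, d = −0.75 ln(1 − 0.533333) = 0.571605 ≈ 0.572.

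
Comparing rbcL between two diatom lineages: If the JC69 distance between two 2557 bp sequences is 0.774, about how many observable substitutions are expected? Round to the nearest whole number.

Invert JC69: p = (3/4)(1 − e^(−4d/3)) = 0.75 × (1 − e^(-1.032)) = 0.75 × (1 − 0.356294) = 0.482780.
Expected differing sites = pL ≈ 0.482780 × 2557 = 1234.46846 ≈ 1234.

1234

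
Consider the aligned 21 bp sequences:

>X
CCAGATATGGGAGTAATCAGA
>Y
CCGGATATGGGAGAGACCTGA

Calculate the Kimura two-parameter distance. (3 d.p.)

Of 21 sites, 3 differences are transitions and 2 are transversions, so P = 3/21 ≈ 0.142857 and Q = 2/21 ≈ 0.095238.
Under the Kimura two-parameter model, d = −½ ln(1 − 2P − Q) − ¼ ln(1 − 2Q).
1 − 2P − Q = 0.619048, giving −½ ln(0.619048) = 0.239786.
1 − 2Q = 0.809524, giving −¼ ln(0.809524) = 0.052827.
d = 0.239786 + 0.052827 = 0.292613.

0.293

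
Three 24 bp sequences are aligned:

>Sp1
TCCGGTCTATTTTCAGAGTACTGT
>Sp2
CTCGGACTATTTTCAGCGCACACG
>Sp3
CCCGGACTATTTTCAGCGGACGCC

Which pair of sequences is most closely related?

Sp1–Sp2: 8/24 differ, p = 0.333, d = 0.441.
Sp1–Sp3: 7/24 differ, p = 0.292, d = 0.369.
Sp2–Sp3: 4/24 differ, p = 0.167, d = 0.188.
The smallest distance is between Sp2 and Sp3.

Sp2 and Sp3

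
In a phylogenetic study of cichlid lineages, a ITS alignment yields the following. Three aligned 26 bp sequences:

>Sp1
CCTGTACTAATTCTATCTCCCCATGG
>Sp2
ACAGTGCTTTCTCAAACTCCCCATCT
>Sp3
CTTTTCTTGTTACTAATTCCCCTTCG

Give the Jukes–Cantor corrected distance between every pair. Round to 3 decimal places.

Sp1–Sp2: 10/26 sites differ → p ≈ 0.384615, d = −0.75 ln(1 − 0.51282) = 0.539341 ≈ 0.539.
Sp1–Sp3: 11/26 sites differ → p ≈ 0.423077, d = −0.75 ln(1 − 0.564103) = 0.622762 ≈ 0.623.
Sp2–Sp3: 13/26 sites differ → p = 0.5, d = −0.75 ln(1 − 0.666667) = 0.823960 ≈ 0.824.

d(Sp1,Sp2) = 0.539, d(Sp1,Sp3) = 0.623, d(Sp2,Sp3) = 0.824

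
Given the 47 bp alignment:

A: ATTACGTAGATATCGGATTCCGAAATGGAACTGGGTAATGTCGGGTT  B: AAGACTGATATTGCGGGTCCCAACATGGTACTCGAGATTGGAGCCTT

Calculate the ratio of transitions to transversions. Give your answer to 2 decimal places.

Transitions are A↔G and C↔T; transversions are all other mismatches.
Transitions: 4. Transversions: 16.
R = 4/16 = 0.25.

0.25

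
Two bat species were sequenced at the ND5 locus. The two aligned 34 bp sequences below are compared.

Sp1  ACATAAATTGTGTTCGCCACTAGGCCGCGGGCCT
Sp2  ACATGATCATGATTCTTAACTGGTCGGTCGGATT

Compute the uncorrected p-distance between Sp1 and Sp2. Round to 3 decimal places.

The sequences differ at 17 of 34 positions.
p = 17/34 = 0.500.

0.500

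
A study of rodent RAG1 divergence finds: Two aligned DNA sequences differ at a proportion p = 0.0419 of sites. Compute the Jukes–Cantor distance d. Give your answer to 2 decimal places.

0.04

d = −(3/4) ln(1 − 4p/3) = −0.75 ln(1 − 0.055867) = −0.75 ln(0.944133)
  = −0.75 × (-0.057488) = 0.043116 substitutions/site.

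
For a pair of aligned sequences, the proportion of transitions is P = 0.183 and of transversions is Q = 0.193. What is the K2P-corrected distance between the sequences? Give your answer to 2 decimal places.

0.53

Under the Kimura two-parameter model, d = −½ ln(1 − 2P − Q) − ¼ ln(1 − 2Q).
1 − 2P − Q = 0.441, giving −½ ln(0.441) = 0.409355.
1 − 2Q = 0.614, giving −¼ ln(0.614) = 0.121940.
d = 0.409355 + 0.121940 = 0.531295.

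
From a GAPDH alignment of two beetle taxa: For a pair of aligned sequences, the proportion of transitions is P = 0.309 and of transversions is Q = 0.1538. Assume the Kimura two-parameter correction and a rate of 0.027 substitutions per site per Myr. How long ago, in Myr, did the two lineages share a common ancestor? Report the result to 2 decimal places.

Under the Kimura two-parameter model, d = −½ ln(1 − 2P − Q) − ¼ ln(1 − 2Q).
1 − 2P − Q = 0.2282, giving −½ ln(0.2282) = 0.738766.
1 − 2Q = 0.6924, giving −¼ ln(0.6924) = 0.091898.
d = 0.738766 + 0.091898 = 0.830664.
Under a molecular clock d = 2μt, so t = d/(2μ) = 0.830664 / (2 × 0.027) = 15.38 Myr.

15.38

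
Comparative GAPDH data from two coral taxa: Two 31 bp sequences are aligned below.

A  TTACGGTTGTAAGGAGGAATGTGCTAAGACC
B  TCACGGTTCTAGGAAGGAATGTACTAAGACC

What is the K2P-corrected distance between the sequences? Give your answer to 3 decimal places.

0.188

Of 31 sites, 4 differences are transitions and 1 are transversions, so P = 4/31 ≈ 0.129032 and Q = 1/31 ≈ 0.032258.
Under the Kimura two-parameter model, d = −½ ln(1 − 2P − Q) − ¼ ln(1 − 2Q).
1 − 2P − Q = 0.709678, giving −½ ln(0.709678) = 0.171472.
1 − 2Q = 0.935484, giving −¼ ln(0.935484) = 0.016673.
d = 0.171472 + 0.016673 = 0.188145.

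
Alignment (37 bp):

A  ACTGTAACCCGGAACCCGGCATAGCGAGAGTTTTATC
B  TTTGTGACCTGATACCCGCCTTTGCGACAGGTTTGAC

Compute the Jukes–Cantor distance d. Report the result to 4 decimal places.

0.4740

The sequences differ at 13 of 37 sites, so p = 13/37 ≈ 0.351351.
d = −(3/4) ln(1 − 4p/3) = −0.75 ln(1 − 0.468468) = −0.75 ln(0.531532)
  = −0.75 × (-0.631992) = 0.473994 substitutions/site.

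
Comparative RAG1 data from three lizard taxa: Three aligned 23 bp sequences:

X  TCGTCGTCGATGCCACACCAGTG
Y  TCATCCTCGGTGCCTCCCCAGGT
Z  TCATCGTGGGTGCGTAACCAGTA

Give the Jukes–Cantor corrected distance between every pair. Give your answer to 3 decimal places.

X–Y: 7/23 sites differ → p ≈ 0.304348, d = −0.75 ln(1 − 0.405797) = 0.390401 ≈ 0.390.
X–Z: 7/23 sites differ → p ≈ 0.304348, d = −0.75 ln(1 − 0.405797) = 0.390401 ≈ 0.390.
Y–Z: 7/23 sites differ → p ≈ 0.304348, d = −0.75 ln(1 − 0.405797) = 0.390401 ≈ 0.390.

d(X,Y) = 0.390, d(X,Z) = 0.390, d(Y,Z) = 0.390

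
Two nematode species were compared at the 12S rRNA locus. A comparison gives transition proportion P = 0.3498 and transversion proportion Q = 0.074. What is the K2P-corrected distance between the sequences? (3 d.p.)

0.783

Under the Kimura two-parameter model, d = −½ ln(1 − 2P − Q) − ¼ ln(1 − 2Q).
1 − 2P − Q = 0.2264, giving −½ ln(0.2264) = 0.742726.
1 − 2Q = 0.852, giving −¼ ln(0.852) = 0.040042.
d = 0.742726 + 0.040042 = 0.782768.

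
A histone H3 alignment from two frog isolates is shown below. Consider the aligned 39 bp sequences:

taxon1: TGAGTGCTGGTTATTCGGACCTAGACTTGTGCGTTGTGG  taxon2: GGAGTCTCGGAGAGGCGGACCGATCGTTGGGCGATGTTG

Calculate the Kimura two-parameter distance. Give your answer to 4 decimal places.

Of 39 sites, 2 differences are transitions and 13 are transversions, so P = 2/39 ≈ 0.051282 and Q = 13/39 ≈ 0.333333.
Under the Kimura two-parameter model, d = −½ ln(1 − 2P − Q) − ¼ ln(1 − 2Q).
1 − 2P − Q = 0.564103, giving −½ ln(0.564103) = 0.286259.
1 − 2Q = 0.333334, giving −¼ ln(0.333334) = 0.274653.
d = 0.286259 + 0.274653 = 0.560912.

0.5609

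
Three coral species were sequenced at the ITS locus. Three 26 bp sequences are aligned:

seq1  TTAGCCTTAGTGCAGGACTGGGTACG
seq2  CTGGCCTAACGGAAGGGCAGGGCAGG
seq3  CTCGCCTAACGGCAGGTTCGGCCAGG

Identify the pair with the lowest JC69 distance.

seq1–seq2: 10/26 differ, p = 0.385, d = 0.539.
seq1–seq3: 11/26 differ, p = 0.423, d = 0.623.
seq2–seq3: 6/26 differ, p = 0.231, d = 0.276.
The smallest distance is between seq2 and seq3.

seq2 and seq3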